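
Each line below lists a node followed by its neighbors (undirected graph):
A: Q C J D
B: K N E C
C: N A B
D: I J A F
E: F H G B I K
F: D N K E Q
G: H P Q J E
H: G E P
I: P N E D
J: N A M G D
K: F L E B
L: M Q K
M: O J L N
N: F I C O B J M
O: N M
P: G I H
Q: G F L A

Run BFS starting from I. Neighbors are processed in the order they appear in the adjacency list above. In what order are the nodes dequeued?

I, P, N, E, D, G, H, F, C, O, B, J, M, K, A, Q, L

Visit I; enqueue P, N, E, D → queue [P, N, E, D]
Visit P; enqueue G, H → queue [N, E, D, G, H]
Visit N; enqueue F, C, O, B, J, M → queue [E, D, G, H, F, C, O, B, J, M]
Visit E; enqueue K → queue [D, G, H, F, C, O, B, J, M, K]
Visit D; enqueue A → queue [G, H, F, C, O, B, J, M, K, A]
Visit G; enqueue Q → queue [H, F, C, O, B, J, M, K, A, Q]
Visit H → queue [F, C, O, B, J, M, K, A, Q]
Visit F → queue [C, O, B, J, M, K, A, Q]
Visit C → queue [O, B, J, M, K, A, Q]
Visit O → queue [B, J, M, K, A, Q]
Visit B → queue [J, M, K, A, Q]
Visit J → queue [M, K, A, Q]
Visit M; enqueue L → queue [K, A, Q, L]
Visit K → queue [A, Q, L]
Visit A → queue [Q, L]
Visit Q → queue [L]
Visit L → queue []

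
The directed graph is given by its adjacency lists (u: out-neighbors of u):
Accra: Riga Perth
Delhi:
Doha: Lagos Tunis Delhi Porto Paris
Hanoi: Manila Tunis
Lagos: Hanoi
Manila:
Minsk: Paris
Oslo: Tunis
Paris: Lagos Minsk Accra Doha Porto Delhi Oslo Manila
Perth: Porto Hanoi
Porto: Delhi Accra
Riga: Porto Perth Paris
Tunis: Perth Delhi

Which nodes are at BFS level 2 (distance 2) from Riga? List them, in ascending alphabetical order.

Level 0: Riga
Level 1: Paris, Perth, Porto
Level 2: Accra, Delhi, Doha, Hanoi, Lagos, Manila, Minsk, Oslo
Level 3: Tunis

Accra, Delhi, Doha, Hanoi, Lagos, Manila, Minsk, Oslo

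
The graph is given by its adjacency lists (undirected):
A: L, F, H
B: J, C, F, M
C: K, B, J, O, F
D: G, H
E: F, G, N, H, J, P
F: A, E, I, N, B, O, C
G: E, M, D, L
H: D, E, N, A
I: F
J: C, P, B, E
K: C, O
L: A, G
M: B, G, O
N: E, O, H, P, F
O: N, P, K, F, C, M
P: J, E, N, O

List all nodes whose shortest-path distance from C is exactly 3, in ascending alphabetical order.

Level 0: C
Level 1: B, F, J, K, O
Level 2: A, E, I, M, N, P
Level 3: G, H, L
Level 4: D

G, H, L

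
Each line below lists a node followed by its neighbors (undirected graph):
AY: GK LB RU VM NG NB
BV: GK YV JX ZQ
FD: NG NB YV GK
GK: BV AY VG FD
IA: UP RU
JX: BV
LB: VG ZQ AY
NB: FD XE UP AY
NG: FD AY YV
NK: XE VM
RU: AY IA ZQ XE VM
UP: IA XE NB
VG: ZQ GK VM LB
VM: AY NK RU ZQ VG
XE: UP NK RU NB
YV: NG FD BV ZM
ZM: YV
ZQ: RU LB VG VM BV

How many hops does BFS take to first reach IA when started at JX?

Level 0: JX
Level 1: BV
Level 2: GK, YV, ZQ
Level 3: AY, FD, LB, NG, RU, VG, VM, ZM
Level 4: IA, NB, NK, XE
Level 5: UP
IA first appears at level 4.

4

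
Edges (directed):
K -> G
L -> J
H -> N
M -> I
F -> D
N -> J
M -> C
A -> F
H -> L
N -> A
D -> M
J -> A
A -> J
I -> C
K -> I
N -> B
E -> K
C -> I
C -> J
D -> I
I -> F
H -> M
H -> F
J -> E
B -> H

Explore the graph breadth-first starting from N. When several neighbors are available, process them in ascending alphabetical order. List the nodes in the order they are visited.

N → A → B → J → F → H → E → D → L → M → K → I → C → G

Visit N; enqueue A, B, J → queue [A, B, J]
Visit A; enqueue F → queue [B, J, F]
Visit B; enqueue H → queue [J, F, H]
Visit J; enqueue E → queue [F, H, E]
Visit F; enqueue D → queue [H, E, D]
Visit H; enqueue L, M → queue [E, D, L, M]
Visit E; enqueue K → queue [D, L, M, K]
Visit D; enqueue I → queue [L, M, K, I]
Visit L → queue [M, K, I]
Visit M; enqueue C → queue [K, I, C]
Visit K; enqueue G → queue [I, C, G]
Visit I → queue [C, G]
Visit C → queue [G]
Visit G → queue []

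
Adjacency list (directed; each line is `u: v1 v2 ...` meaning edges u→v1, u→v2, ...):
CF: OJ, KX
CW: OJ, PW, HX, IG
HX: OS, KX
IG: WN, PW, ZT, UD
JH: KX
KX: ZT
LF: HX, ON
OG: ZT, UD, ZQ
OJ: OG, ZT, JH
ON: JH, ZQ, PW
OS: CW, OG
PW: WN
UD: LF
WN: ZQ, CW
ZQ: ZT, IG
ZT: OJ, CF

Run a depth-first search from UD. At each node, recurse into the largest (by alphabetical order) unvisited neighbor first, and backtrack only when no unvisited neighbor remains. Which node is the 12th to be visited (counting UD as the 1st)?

WN

Visit UD
UD → LF
LF → ON
ON → ZQ
ZQ → ZT
ZT → OJ
OJ → OG
OJ → JH
JH → KX
ZT → CF
ZQ → IG
IG → WN
WN → CW
CW → PW
CW → HX
HX → OS

Visit order: UD, LF, ON, ZQ, ZT, OJ, OG, JH, KX, CF, IG, WN, CW, PW, HX, OS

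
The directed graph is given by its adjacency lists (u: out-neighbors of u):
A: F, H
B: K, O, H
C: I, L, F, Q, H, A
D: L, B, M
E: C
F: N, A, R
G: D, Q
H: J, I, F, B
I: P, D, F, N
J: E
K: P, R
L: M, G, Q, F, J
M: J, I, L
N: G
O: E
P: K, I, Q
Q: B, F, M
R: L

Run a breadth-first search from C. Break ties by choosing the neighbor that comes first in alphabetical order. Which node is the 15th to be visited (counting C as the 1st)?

M

Visit C; enqueue A, F, H, I, L, Q → queue [A, F, H, I, L, Q]
Visit A → queue [F, H, I, L, Q]
Visit F; enqueue N, R → queue [H, I, L, Q, N, R]
Visit H; enqueue B, J → queue [I, L, Q, N, R, B, J]
Visit I; enqueue D, P → queue [L, Q, N, R, B, J, D, P]
Visit L; enqueue G, M → queue [Q, N, R, B, J, D, P, G, M]
Visit Q → queue [N, R, B, J, D, P, G, M]
Visit N → queue [R, B, J, D, P, G, M]
Visit R → queue [B, J, D, P, G, M]
Visit B; enqueue K, O → queue [J, D, P, G, M, K, O]
Visit J; enqueue E → queue [D, P, G, M, K, O, E]
Visit D → queue [P, G, M, K, O, E]
Visit P → queue [G, M, K, O, E]
Visit G → queue [M, K, O, E]
Visit M → queue [K, O, E]
Visit K → queue [O, E]
Visit O → queue [E]
Visit E → queue []

Visit order: C, A, F, H, I, L, Q, N, R, B, J, D, P, G, M, K, O, E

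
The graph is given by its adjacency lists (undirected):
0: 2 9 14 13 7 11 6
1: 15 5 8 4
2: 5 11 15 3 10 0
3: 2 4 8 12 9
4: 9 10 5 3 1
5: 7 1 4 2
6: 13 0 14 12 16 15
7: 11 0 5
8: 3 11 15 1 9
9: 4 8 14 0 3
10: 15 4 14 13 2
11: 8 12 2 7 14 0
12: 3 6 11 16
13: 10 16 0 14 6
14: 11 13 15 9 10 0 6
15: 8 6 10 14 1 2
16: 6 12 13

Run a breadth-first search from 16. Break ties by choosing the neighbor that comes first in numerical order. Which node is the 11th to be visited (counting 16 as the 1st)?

2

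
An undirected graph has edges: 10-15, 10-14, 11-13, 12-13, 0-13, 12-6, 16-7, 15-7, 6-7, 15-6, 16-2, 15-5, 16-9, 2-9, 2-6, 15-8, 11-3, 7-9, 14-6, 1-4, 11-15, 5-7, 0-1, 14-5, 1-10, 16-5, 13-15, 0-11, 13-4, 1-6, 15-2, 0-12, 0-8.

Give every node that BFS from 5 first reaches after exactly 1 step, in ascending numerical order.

7, 14, 15, 16

Level 0: 5
Level 1: 7, 14, 15, 16
Level 2: 2, 6, 8, 9, 10, 11, 13
Level 3: 0, 1, 3, 4, 12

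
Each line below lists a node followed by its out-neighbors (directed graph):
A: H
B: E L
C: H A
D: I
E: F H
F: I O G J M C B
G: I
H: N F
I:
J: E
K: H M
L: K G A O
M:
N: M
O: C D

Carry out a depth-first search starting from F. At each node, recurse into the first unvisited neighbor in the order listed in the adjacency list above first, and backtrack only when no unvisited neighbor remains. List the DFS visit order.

Visit F
F → I
F → O
O → C
C → H
H → N
N → M
C → A
O → D
F → G
F → J
J → E
F → B
B → L
L → K

F -> I -> O -> C -> H -> N -> M -> A -> D -> G -> J -> E -> B -> L -> K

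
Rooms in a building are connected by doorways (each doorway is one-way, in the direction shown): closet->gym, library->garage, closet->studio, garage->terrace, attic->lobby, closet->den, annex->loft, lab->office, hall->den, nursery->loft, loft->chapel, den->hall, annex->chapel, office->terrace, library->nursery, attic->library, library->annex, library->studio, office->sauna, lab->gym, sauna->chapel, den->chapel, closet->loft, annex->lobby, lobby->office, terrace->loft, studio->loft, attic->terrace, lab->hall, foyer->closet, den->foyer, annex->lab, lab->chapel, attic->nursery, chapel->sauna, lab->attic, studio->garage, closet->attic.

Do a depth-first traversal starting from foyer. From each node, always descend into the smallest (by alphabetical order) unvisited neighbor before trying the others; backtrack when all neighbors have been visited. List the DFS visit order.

foyer closet attic library annex chapel sauna lab gym hall den office terrace loft lobby garage nursery studio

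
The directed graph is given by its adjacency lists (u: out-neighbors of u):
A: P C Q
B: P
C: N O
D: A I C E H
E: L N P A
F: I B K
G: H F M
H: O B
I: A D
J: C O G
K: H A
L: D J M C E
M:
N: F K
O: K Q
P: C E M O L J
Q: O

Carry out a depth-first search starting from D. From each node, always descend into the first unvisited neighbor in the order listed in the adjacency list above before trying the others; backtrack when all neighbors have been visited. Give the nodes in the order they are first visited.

D → A → P → C → N → F → I → B → K → H → O → Q → E → L → J → G → M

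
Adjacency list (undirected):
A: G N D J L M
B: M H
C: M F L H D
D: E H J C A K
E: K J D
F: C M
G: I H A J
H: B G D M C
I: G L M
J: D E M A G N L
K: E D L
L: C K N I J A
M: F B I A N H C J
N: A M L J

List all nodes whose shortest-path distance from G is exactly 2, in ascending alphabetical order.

B, C, D, E, L, M, N

Level 0: G
Level 1: A, H, I, J
Level 2: B, C, D, E, L, M, N
Level 3: F, K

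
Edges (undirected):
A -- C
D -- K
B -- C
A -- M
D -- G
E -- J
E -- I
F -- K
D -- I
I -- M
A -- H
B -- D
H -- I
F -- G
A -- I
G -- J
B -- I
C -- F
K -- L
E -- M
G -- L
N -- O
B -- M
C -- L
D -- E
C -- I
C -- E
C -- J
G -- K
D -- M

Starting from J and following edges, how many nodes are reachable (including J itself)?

BFS from J visits: J, G, E, C, L, K, F, D, M, I, B, A, H
Reachable nodes: 13 of 15 total.

13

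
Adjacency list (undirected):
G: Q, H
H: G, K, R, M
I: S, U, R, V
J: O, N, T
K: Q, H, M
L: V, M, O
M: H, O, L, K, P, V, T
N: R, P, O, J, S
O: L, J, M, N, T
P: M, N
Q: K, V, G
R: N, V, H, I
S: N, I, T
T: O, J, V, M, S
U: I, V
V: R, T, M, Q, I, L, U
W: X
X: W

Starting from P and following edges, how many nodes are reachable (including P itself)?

BFS from P visits: P, N, M, S, R, O, J, V, T, L, K, H, I, U, Q, G
Reachable nodes: 16 of 18 total.

16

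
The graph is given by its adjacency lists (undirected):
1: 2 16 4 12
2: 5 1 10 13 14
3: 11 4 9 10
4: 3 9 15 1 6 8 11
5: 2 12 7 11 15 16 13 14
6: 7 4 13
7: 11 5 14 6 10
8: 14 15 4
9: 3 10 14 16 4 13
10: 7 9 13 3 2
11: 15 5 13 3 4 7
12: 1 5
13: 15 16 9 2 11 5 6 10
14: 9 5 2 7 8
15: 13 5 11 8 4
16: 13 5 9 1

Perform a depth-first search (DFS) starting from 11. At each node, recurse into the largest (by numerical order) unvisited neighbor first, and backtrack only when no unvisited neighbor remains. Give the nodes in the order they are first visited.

11, 15, 13, 16, 9, 14, 8, 4, 6, 7, 10, 3, 2, 5, 12, 1

Visit 11
11 → 15
15 → 13
13 → 16
16 → 9
9 → 14
14 → 8
8 → 4
4 → 6
6 → 7
7 → 10
10 → 3
10 → 2
2 → 5
5 → 12
12 → 1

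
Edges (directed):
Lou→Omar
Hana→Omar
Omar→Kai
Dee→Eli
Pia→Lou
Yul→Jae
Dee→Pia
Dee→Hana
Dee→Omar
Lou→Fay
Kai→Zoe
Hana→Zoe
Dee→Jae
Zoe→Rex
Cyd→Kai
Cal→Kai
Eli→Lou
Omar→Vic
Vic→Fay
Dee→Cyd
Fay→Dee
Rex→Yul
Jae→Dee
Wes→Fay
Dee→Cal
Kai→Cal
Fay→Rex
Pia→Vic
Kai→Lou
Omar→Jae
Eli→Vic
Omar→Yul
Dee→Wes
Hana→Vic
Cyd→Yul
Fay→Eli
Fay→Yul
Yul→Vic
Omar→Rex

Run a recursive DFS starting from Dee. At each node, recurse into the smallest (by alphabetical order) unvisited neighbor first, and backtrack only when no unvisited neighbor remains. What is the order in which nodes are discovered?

Dee Cal Kai Lou Fay Eli Vic Rex Yul Jae Omar Zoe Cyd Hana Pia Wes

Visit Dee
Dee → Cal
Cal → Kai
Kai → Lou
Lou → Fay
Fay → Eli
Eli → Vic
Fay → Rex
Rex → Yul
Yul → Jae
Lou → Omar
Kai → Zoe
Dee → Cyd
Dee → Hana
Dee → Pia
Dee → Wes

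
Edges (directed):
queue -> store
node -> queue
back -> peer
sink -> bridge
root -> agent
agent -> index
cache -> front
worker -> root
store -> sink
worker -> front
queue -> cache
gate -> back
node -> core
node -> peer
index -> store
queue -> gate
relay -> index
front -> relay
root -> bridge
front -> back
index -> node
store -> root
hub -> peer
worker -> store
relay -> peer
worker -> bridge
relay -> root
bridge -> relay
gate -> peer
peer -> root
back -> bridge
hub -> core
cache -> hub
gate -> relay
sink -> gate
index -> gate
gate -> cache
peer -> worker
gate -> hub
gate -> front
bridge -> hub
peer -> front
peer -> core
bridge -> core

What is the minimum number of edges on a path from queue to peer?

Level 0: queue
Level 1: cache, gate, store
Level 2: back, front, hub, peer, relay, root, sink
Level 3: agent, bridge, core, index, worker
Level 4: node
peer first appears at level 2.

2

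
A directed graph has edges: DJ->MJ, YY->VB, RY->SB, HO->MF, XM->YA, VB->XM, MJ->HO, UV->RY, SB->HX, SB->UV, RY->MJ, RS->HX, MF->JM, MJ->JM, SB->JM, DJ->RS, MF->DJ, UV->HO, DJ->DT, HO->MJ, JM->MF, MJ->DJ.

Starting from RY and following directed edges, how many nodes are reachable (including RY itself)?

11

BFS from RY visits: RY, SB, MJ, UV, JM, HX, HO, DJ, MF, RS, DT
Reachable nodes: 11 of 15 total.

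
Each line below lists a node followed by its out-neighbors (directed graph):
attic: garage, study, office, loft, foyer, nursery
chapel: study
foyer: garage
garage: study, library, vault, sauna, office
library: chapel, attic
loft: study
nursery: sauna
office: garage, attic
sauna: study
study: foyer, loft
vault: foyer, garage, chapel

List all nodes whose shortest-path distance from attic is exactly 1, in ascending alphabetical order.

Level 0: attic
Level 1: foyer, garage, loft, nursery, office, study
Level 2: library, sauna, vault
Level 3: chapel

foyer, garage, loft, nursery, office, study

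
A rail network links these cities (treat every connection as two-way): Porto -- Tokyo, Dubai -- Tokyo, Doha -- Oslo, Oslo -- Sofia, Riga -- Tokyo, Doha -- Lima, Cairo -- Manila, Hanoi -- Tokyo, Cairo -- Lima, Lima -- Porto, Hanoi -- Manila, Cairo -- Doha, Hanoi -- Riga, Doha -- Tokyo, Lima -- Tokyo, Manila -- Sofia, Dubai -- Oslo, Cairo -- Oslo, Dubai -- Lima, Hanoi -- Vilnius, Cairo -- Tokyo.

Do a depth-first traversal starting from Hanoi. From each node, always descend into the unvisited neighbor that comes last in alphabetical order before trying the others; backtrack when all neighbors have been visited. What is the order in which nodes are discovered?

Visit Hanoi
Hanoi → Vilnius
Hanoi → Tokyo
Tokyo → Riga
Tokyo → Porto
Porto → Lima
Lima → Dubai
Dubai → Oslo
Oslo → Sofia
Sofia → Manila
Manila → Cairo
Cairo → Doha

Hanoi, Vilnius, Tokyo, Riga, Porto, Lima, Dubai, Oslo, Sofia, Manila, Cairo, Doha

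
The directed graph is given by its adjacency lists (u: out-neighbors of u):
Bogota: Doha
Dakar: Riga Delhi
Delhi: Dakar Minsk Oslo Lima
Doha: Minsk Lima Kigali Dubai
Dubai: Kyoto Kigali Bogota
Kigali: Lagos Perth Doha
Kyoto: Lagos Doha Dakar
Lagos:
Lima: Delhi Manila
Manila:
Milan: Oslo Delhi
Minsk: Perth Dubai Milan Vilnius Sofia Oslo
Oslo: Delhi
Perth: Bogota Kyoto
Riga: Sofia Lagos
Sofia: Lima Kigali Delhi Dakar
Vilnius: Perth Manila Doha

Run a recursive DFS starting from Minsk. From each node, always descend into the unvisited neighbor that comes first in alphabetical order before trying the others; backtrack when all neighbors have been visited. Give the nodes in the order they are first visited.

Visit Minsk
Minsk → Dubai
Dubai → Bogota
Bogota → Doha
Doha → Kigali
Kigali → Lagos
Kigali → Perth
Perth → Kyoto
Kyoto → Dakar
Dakar → Delhi
Delhi → Lima
Lima → Manila
Delhi → Oslo
Dakar → Riga
Riga → Sofia
Minsk → Milan
Minsk → Vilnius

Minsk -> Dubai -> Bogota -> Doha -> Kigali -> Lagos -> Perth -> Kyoto -> Dakar -> Delhi -> Lima -> Manila -> Oslo -> Riga -> Sofia -> Milan -> Vilnius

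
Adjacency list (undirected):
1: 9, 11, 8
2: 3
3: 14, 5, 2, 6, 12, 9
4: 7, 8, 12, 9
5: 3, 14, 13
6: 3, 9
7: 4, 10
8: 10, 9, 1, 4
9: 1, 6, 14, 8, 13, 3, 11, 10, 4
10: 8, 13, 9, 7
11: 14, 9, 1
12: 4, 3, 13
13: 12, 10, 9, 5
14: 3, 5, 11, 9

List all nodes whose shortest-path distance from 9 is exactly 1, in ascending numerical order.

Level 0: 9
Level 1: 1, 3, 4, 6, 8, 10, 11, 13, 14
Level 2: 2, 5, 7, 12

1, 3, 4, 6, 8, 10, 11, 13, 14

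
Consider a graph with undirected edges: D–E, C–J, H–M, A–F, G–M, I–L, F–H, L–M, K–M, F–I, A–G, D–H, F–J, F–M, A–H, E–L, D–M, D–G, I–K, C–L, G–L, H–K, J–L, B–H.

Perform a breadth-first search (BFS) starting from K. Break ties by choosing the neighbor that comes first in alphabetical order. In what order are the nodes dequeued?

Visit K; enqueue H, I, M → queue [H, I, M]
Visit H; enqueue A, B, D, F → queue [I, M, A, B, D, F]
Visit I; enqueue L → queue [M, A, B, D, F, L]
Visit M; enqueue G → queue [A, B, D, F, L, G]
Visit A → queue [B, D, F, L, G]
Visit B → queue [D, F, L, G]
Visit D; enqueue E → queue [F, L, G, E]
Visit F; enqueue J → queue [L, G, E, J]
Visit L; enqueue C → queue [G, E, J, C]
Visit G → queue [E, J, C]
Visit E → queue [J, C]
Visit J → queue [C]
Visit C → queue []

K H I M A B D F L G E J C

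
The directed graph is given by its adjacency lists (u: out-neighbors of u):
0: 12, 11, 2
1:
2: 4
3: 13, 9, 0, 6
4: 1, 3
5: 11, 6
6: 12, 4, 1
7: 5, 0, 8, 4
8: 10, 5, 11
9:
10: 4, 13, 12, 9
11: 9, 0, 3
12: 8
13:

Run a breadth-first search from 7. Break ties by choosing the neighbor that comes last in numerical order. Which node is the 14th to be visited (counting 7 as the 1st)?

13

Visit 7; enqueue 8, 5, 4, 0 → queue [8, 5, 4, 0]
Visit 8; enqueue 11, 10 → queue [5, 4, 0, 11, 10]
Visit 5; enqueue 6 → queue [4, 0, 11, 10, 6]
Visit 4; enqueue 3, 1 → queue [0, 11, 10, 6, 3, 1]
Visit 0; enqueue 12, 2 → queue [11, 10, 6, 3, 1, 12, 2]
Visit 11; enqueue 9 → queue [10, 6, 3, 1, 12, 2, 9]
Visit 10; enqueue 13 → queue [6, 3, 1, 12, 2, 9, 13]
Visit 6 → queue [3, 1, 12, 2, 9, 13]
Visit 3 → queue [1, 12, 2, 9, 13]
Visit 1 → queue [12, 2, 9, 13]
Visit 12 → queue [2, 9, 13]
Visit 2 → queue [9, 13]
Visit 9 → queue [13]
Visit 13 → queue []

Visit order: 7, 8, 5, 4, 0, 11, 10, 6, 3, 1, 12, 2, 9, 13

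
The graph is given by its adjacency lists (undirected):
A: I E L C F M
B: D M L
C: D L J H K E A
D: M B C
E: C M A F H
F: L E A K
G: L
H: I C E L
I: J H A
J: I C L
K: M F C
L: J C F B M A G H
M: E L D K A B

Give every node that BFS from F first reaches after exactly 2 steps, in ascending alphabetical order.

Level 0: F
Level 1: A, E, K, L
Level 2: B, C, G, H, I, J, M
Level 3: D

B, C, G, H, I, J, M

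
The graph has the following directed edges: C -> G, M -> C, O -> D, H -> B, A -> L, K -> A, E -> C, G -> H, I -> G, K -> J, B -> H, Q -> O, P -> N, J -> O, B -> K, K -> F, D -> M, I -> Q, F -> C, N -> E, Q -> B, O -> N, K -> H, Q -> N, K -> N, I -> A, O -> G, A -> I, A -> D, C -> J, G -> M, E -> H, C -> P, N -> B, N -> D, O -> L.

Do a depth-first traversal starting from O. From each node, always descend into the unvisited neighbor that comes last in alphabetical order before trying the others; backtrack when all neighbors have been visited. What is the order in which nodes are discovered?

O → N → E → H → B → K → J → F → C → P → G → M → A → L → I → Q → D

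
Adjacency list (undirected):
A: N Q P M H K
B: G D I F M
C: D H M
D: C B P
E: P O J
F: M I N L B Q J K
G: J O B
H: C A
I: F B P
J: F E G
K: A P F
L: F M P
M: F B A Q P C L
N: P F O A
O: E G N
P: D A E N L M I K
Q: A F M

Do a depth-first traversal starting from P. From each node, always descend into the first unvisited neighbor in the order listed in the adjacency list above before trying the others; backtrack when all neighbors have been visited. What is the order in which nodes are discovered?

Visit P
P → D
D → C
C → H
H → A
A → N
N → F
F → M
M → B
B → G
G → J
J → E
E → O
B → I
M → Q
M → L
F → K

P D C H A N F M B G J E O I Q L K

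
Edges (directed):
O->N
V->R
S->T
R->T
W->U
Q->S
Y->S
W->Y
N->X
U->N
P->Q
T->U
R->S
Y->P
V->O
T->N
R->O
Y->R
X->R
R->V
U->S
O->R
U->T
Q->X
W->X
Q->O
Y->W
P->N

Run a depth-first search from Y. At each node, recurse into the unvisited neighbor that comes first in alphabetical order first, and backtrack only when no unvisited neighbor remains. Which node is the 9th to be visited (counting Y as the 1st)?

Visit Y
Y → P
P → N
N → X
X → R
R → O
R → S
S → T
T → U
R → V
P → Q
Y → W

Visit order: Y, P, N, X, R, O, S, T, U, V, Q, W

U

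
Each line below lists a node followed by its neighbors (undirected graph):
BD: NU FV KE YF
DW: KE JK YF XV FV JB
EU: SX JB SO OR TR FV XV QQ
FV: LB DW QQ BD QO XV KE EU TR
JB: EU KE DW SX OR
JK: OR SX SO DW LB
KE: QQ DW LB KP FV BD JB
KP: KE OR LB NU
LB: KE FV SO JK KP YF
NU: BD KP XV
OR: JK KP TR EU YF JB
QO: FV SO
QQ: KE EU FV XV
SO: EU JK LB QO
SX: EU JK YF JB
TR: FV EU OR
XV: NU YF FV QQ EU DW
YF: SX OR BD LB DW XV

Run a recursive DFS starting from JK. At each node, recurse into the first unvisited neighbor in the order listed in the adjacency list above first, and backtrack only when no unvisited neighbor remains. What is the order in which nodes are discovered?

JK, OR, KP, KE, QQ, EU, SX, YF, BD, NU, XV, FV, LB, SO, QO, DW, JB, TR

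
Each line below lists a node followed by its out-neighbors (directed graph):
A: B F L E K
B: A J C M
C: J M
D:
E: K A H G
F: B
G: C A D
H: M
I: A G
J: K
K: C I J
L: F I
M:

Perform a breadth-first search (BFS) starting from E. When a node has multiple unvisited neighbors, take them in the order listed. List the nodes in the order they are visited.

Visit E; enqueue K, A, H, G → queue [K, A, H, G]
Visit K; enqueue C, I, J → queue [A, H, G, C, I, J]
Visit A; enqueue B, F, L → queue [H, G, C, I, J, B, F, L]
Visit H; enqueue M → queue [G, C, I, J, B, F, L, M]
Visit G; enqueue D → queue [C, I, J, B, F, L, M, D]
Visit C → queue [I, J, B, F, L, M, D]
Visit I → queue [J, B, F, L, M, D]
Visit J → queue [B, F, L, M, D]
Visit B → queue [F, L, M, D]
Visit F → queue [L, M, D]
Visit L → queue [M, D]
Visit M → queue [D]
Visit D → queue []

E → K → A → H → G → C → I → J → B → F → L → M → D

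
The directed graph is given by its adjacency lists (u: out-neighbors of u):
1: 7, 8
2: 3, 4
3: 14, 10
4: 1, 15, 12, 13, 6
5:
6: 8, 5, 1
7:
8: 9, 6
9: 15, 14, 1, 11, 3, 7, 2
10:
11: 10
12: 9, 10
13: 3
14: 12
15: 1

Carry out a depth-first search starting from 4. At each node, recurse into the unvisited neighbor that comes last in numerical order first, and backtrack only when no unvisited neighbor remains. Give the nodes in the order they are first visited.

4, 15, 1, 8, 9, 14, 12, 10, 11, 7, 3, 2, 6, 5, 13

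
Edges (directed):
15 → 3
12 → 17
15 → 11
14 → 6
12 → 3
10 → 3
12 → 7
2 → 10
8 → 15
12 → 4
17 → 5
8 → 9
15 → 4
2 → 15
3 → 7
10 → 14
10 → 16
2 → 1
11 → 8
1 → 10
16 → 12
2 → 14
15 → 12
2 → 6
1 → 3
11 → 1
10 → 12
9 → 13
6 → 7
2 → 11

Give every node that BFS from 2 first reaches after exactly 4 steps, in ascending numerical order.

5, 13

Level 0: 2
Level 1: 1, 6, 10, 11, 14, 15
Level 2: 3, 4, 7, 8, 12, 16
Level 3: 9, 17
Level 4: 5, 13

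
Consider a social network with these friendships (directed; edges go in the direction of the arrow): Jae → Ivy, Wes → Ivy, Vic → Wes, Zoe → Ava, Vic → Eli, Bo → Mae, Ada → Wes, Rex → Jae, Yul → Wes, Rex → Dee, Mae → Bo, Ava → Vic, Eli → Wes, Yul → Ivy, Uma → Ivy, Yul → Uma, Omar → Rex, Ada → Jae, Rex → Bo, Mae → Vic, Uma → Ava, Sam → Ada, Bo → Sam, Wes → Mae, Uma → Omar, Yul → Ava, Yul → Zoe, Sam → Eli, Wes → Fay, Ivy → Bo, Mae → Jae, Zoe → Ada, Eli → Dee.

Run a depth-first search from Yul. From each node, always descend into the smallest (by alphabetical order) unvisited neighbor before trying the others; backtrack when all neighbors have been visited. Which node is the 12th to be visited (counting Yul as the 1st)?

Sam

Visit Yul
Yul → Ava
Ava → Vic
Vic → Eli
Eli → Dee
Eli → Wes
Wes → Fay
Wes → Ivy
Ivy → Bo
Bo → Mae
Mae → Jae
Bo → Sam
Sam → Ada
Yul → Uma
Uma → Omar
Omar → Rex
Yul → Zoe

Visit order: Yul, Ava, Vic, Eli, Dee, Wes, Fay, Ivy, Bo, Mae, Jae, Sam, Ada, Uma, Omar, Rex, Zoe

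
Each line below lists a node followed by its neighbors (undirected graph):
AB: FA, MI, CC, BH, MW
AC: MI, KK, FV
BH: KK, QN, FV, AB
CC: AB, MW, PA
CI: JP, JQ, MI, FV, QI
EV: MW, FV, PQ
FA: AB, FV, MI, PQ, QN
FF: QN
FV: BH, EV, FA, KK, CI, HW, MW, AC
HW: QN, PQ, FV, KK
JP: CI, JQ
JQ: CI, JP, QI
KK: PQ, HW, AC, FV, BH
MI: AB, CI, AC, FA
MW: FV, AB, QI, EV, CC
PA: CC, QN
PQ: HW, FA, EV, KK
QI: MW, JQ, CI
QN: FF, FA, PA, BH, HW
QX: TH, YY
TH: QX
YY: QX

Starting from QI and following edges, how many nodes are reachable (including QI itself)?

BFS from QI visits: QI, MW, JQ, CI, FV, EV, CC, AB, JP, MI, KK, HW, FA, BH, AC, PQ, PA, QN, FF
Reachable nodes: 19 of 22 total.

19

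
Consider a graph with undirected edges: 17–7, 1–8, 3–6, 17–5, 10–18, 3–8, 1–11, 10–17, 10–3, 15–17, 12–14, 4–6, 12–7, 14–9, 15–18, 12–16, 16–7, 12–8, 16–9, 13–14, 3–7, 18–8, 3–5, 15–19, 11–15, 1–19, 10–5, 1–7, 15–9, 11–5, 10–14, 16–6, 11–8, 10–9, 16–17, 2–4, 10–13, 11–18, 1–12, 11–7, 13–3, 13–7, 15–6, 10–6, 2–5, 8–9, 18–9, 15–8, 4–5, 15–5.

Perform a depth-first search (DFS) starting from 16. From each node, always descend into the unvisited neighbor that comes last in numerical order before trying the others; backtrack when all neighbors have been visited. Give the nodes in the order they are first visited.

16, 17, 15, 19, 1, 12, 14, 13, 10, 18, 11, 8, 9, 3, 7, 6, 4, 5, 2

Visit 16
16 → 17
17 → 15
15 → 19
19 → 1
1 → 12
12 → 14
14 → 13
13 → 10
10 → 18
18 → 11
11 → 8
8 → 9
8 → 3
3 → 7
3 → 6
6 → 4
4 → 5
5 → 2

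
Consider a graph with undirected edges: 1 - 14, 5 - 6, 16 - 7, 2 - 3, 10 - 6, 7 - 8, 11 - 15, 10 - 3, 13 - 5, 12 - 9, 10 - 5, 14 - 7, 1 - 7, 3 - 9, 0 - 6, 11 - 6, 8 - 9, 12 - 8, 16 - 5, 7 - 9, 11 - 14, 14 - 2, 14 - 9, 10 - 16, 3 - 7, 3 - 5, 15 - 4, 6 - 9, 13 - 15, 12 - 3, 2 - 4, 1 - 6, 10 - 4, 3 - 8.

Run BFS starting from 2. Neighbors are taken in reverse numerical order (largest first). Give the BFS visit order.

Visit 2; enqueue 14, 4, 3 → queue [14, 4, 3]
Visit 14; enqueue 11, 9, 7, 1 → queue [4, 3, 11, 9, 7, 1]
Visit 4; enqueue 15, 10 → queue [3, 11, 9, 7, 1, 15, 10]
Visit 3; enqueue 12, 8, 5 → queue [11, 9, 7, 1, 15, 10, 12, 8, 5]
Visit 11; enqueue 6 → queue [9, 7, 1, 15, 10, 12, 8, 5, 6]
Visit 9 → queue [7, 1, 15, 10, 12, 8, 5, 6]
Visit 7; enqueue 16 → queue [1, 15, 10, 12, 8, 5, 6, 16]
Visit 1 → queue [15, 10, 12, 8, 5, 6, 16]
Visit 15; enqueue 13 → queue [10, 12, 8, 5, 6, 16, 13]
Visit 10 → queue [12, 8, 5, 6, 16, 13]
Visit 12 → queue [8, 5, 6, 16, 13]
Visit 8 → queue [5, 6, 16, 13]
Visit 5 → queue [6, 16, 13]
Visit 6; enqueue 0 → queue [16, 13, 0]
Visit 16 → queue [13, 0]
Visit 13 → queue [0]
Visit 0 → queue []

2 → 14 → 4 → 3 → 11 → 9 → 7 → 1 → 15 → 10 → 12 → 8 → 5 → 6 → 16 → 13 → 0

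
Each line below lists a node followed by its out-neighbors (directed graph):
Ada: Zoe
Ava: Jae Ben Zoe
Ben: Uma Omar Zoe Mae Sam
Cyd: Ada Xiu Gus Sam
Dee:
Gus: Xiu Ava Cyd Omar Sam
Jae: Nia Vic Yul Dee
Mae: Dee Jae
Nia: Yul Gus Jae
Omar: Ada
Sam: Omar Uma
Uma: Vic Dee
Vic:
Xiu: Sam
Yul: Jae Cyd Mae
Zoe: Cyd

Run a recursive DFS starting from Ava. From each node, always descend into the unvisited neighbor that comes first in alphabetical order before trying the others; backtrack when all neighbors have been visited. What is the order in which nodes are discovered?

Ava -> Ben -> Mae -> Dee -> Jae -> Nia -> Gus -> Cyd -> Ada -> Zoe -> Sam -> Omar -> Uma -> Vic -> Xiu -> Yul

Visit Ava
Ava → Ben
Ben → Mae
Mae → Dee
Mae → Jae
Jae → Nia
Nia → Gus
Gus → Cyd
Cyd → Ada
Ada → Zoe
Cyd → Sam
Sam → Omar
Sam → Uma
Uma → Vic
Cyd → Xiu
Nia → Yul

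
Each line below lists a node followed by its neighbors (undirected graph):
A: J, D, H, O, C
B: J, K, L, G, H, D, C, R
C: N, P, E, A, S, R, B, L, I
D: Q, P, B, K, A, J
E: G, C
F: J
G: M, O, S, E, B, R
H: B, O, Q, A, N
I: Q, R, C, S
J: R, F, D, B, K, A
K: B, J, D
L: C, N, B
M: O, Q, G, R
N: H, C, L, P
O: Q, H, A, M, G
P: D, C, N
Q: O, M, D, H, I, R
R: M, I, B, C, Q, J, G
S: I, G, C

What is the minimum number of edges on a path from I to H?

Level 0: I
Level 1: C, Q, R, S
Level 2: A, B, D, E, G, H, J, L, M, N, O, P
Level 3: F, K
H first appears at level 2.

2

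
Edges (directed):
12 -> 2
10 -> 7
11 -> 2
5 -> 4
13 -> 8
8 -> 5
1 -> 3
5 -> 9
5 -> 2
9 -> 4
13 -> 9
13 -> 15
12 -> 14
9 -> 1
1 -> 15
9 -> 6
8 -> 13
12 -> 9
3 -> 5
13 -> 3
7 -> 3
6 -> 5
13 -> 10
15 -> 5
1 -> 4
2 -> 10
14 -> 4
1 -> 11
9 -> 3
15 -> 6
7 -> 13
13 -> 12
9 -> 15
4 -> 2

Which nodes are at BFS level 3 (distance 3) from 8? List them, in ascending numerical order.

1, 6, 7, 14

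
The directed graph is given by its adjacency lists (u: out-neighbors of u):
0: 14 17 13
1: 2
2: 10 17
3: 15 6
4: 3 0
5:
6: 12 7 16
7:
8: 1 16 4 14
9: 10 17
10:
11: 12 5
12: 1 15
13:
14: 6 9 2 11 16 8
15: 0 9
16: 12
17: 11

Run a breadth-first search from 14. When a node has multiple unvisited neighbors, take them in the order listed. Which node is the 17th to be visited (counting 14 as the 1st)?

Visit 14; enqueue 6, 9, 2, 11, 16, 8 → queue [6, 9, 2, 11, 16, 8]
Visit 6; enqueue 12, 7 → queue [9, 2, 11, 16, 8, 12, 7]
Visit 9; enqueue 10, 17 → queue [2, 11, 16, 8, 12, 7, 10, 17]
Visit 2 → queue [11, 16, 8, 12, 7, 10, 17]
Visit 11; enqueue 5 → queue [16, 8, 12, 7, 10, 17, 5]
Visit 16 → queue [8, 12, 7, 10, 17, 5]
Visit 8; enqueue 1, 4 → queue [12, 7, 10, 17, 5, 1, 4]
Visit 12; enqueue 15 → queue [7, 10, 17, 5, 1, 4, 15]
Visit 7 → queue [10, 17, 5, 1, 4, 15]
Visit 10 → queue [17, 5, 1, 4, 15]
Visit 17 → queue [5, 1, 4, 15]
Visit 5 → queue [1, 4, 15]
Visit 1 → queue [4, 15]
Visit 4; enqueue 3, 0 → queue [15, 3, 0]
Visit 15 → queue [3, 0]
Visit 3 → queue [0]
Visit 0; enqueue 13 → queue [13]
Visit 13 → queue []

Visit order: 14, 6, 9, 2, 11, 16, 8, 12, 7, 10, 17, 5, 1, 4, 15, 3, 0, 13

0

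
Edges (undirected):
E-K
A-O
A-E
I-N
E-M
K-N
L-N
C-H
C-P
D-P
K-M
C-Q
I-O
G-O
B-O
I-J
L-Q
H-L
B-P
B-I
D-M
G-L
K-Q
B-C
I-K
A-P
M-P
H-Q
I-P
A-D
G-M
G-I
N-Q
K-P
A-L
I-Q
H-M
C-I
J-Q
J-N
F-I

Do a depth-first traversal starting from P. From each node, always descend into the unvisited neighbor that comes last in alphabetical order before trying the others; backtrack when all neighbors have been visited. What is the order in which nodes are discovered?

P → M → K → Q → N → L → H → C → I → O → G → B → A → E → D → J → F

Visit P
P → M
M → K
K → Q
Q → N
N → L
L → H
H → C
C → I
I → O
O → G
O → B
O → A
A → E
A → D
I → J
I → F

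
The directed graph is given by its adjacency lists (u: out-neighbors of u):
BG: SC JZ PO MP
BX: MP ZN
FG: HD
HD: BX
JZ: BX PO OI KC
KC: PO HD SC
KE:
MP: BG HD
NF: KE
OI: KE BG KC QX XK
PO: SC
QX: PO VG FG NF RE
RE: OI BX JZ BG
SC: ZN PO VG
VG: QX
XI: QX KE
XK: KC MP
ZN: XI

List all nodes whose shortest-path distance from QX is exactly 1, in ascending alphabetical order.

FG, NF, PO, RE, VG

Level 0: QX
Level 1: FG, NF, PO, RE, VG
Level 2: BG, BX, HD, JZ, KE, OI, SC
Level 3: KC, MP, XK, ZN
Level 4: XI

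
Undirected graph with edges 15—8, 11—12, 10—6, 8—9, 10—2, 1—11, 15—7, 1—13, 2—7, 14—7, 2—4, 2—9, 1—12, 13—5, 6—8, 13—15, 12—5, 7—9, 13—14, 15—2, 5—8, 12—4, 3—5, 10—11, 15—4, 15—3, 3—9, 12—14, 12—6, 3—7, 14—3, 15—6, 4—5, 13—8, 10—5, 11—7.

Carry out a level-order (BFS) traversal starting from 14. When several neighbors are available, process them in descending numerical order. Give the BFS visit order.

14 13 12 7 3 15 8 5 1 11 6 4 9 2 10

Visit 14; enqueue 13, 12, 7, 3 → queue [13, 12, 7, 3]
Visit 13; enqueue 15, 8, 5, 1 → queue [12, 7, 3, 15, 8, 5, 1]
Visit 12; enqueue 11, 6, 4 → queue [7, 3, 15, 8, 5, 1, 11, 6, 4]
Visit 7; enqueue 9, 2 → queue [3, 15, 8, 5, 1, 11, 6, 4, 9, 2]
Visit 3 → queue [15, 8, 5, 1, 11, 6, 4, 9, 2]
Visit 15 → queue [8, 5, 1, 11, 6, 4, 9, 2]
Visit 8 → queue [5, 1, 11, 6, 4, 9, 2]
Visit 5; enqueue 10 → queue [1, 11, 6, 4, 9, 2, 10]
Visit 1 → queue [11, 6, 4, 9, 2, 10]
Visit 11 → queue [6, 4, 9, 2, 10]
Visit 6 → queue [4, 9, 2, 10]
Visit 4 → queue [9, 2, 10]
Visit 9 → queue [2, 10]
Visit 2 → queue [10]
Visit 10 → queue []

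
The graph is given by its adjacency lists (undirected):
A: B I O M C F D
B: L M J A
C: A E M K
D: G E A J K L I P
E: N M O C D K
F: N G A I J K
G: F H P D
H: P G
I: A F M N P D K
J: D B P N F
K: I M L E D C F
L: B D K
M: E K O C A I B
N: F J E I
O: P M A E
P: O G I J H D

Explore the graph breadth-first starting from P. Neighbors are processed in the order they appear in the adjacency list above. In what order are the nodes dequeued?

Visit P; enqueue O, G, I, J, H, D → queue [O, G, I, J, H, D]
Visit O; enqueue M, A, E → queue [G, I, J, H, D, M, A, E]
Visit G; enqueue F → queue [I, J, H, D, M, A, E, F]
Visit I; enqueue N, K → queue [J, H, D, M, A, E, F, N, K]
Visit J; enqueue B → queue [H, D, M, A, E, F, N, K, B]
Visit H → queue [D, M, A, E, F, N, K, B]
Visit D; enqueue L → queue [M, A, E, F, N, K, B, L]
Visit M; enqueue C → queue [A, E, F, N, K, B, L, C]
Visit A → queue [E, F, N, K, B, L, C]
Visit E → queue [F, N, K, B, L, C]
Visit F → queue [N, K, B, L, C]
Visit N → queue [K, B, L, C]
Visit K → queue [B, L, C]
Visit B → queue [L, C]
Visit L → queue [C]
Visit C → queue []

P -> O -> G -> I -> J -> H -> D -> M -> A -> E -> F -> N -> K -> B -> L -> C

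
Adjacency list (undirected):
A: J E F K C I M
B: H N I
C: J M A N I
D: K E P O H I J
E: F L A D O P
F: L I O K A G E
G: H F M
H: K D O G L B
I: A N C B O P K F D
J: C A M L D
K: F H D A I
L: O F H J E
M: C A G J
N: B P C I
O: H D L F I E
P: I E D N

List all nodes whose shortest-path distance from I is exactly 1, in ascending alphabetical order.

A, B, C, D, F, K, N, O, P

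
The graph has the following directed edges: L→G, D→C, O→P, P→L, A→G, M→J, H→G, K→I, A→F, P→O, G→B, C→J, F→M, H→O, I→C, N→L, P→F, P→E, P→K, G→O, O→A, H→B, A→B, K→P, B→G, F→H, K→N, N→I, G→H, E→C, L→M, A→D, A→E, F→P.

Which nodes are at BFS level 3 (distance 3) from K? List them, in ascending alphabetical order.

Level 0: K
Level 1: I, N, P
Level 2: C, E, F, L, O
Level 3: A, G, H, J, M
Level 4: B, D

A, G, H, J, M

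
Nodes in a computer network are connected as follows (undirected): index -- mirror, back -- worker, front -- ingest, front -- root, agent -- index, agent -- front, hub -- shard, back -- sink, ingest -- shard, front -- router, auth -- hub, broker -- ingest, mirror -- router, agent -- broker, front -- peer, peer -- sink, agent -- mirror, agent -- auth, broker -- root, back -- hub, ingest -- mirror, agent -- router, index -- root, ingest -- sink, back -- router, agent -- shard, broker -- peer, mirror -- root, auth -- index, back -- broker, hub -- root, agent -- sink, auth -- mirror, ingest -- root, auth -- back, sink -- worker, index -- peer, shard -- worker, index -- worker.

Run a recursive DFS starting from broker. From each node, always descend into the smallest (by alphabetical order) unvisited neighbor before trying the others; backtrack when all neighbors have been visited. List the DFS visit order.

broker, agent, auth, back, hub, root, front, ingest, mirror, index, peer, sink, worker, shard, router

Visit broker
broker → agent
agent → auth
auth → back
back → hub
hub → root
root → front
front → ingest
ingest → mirror
mirror → index
index → peer
peer → sink
sink → worker
worker → shard
mirror → router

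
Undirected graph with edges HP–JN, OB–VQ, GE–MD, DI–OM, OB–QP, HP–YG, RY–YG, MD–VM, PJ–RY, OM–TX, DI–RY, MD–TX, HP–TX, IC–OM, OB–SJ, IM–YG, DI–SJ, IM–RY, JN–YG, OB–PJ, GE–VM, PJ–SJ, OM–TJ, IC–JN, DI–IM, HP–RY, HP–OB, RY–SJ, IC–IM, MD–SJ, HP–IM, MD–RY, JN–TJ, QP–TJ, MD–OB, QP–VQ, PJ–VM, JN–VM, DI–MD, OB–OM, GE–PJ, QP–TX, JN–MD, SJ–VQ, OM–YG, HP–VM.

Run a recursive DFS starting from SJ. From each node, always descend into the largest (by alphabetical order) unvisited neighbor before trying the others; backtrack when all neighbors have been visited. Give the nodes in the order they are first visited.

Visit SJ
SJ → VQ
VQ → QP
QP → TX
TX → OM
OM → YG
YG → RY
RY → PJ
PJ → VM
VM → MD
MD → OB
OB → HP
HP → JN
JN → TJ
JN → IC
IC → IM
IM → DI
MD → GE

SJ -> VQ -> QP -> TX -> OM -> YG -> RY -> PJ -> VM -> MD -> OB -> HP -> JN -> TJ -> IC -> IM -> DI -> GE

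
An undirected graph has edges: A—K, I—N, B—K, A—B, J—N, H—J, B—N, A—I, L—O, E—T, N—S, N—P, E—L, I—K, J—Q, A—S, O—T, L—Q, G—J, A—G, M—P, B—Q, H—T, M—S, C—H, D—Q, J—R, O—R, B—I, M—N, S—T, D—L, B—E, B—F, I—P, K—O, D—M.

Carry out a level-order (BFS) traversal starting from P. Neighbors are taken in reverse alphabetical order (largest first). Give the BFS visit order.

Visit P; enqueue N, M, I → queue [N, M, I]
Visit N; enqueue S, J, B → queue [M, I, S, J, B]
Visit M; enqueue D → queue [I, S, J, B, D]
Visit I; enqueue K, A → queue [S, J, B, D, K, A]
Visit S; enqueue T → queue [J, B, D, K, A, T]
Visit J; enqueue R, Q, H, G → queue [B, D, K, A, T, R, Q, H, G]
Visit B; enqueue F, E → queue [D, K, A, T, R, Q, H, G, F, E]
Visit D; enqueue L → queue [K, A, T, R, Q, H, G, F, E, L]
Visit K; enqueue O → queue [A, T, R, Q, H, G, F, E, L, O]
Visit A → queue [T, R, Q, H, G, F, E, L, O]
Visit T → queue [R, Q, H, G, F, E, L, O]
Visit R → queue [Q, H, G, F, E, L, O]
Visit Q → queue [H, G, F, E, L, O]
Visit H; enqueue C → queue [G, F, E, L, O, C]
Visit G → queue [F, E, L, O, C]
Visit F → queue [E, L, O, C]
Visit E → queue [L, O, C]
Visit L → queue [O, C]
Visit O → queue [C]
Visit C → queue []

P, N, M, I, S, J, B, D, K, A, T, R, Q, H, G, F, E, L, O, C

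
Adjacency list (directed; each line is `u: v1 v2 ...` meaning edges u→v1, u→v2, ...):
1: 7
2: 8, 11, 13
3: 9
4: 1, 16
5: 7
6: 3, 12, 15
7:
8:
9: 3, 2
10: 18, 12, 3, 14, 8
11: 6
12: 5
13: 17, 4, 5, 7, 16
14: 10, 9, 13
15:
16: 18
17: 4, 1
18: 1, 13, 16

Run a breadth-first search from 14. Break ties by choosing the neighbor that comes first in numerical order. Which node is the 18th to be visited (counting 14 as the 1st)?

15

Visit 14; enqueue 9, 10, 13 → queue [9, 10, 13]
Visit 9; enqueue 2, 3 → queue [10, 13, 2, 3]
Visit 10; enqueue 8, 12, 18 → queue [13, 2, 3, 8, 12, 18]
Visit 13; enqueue 4, 5, 7, 16, 17 → queue [2, 3, 8, 12, 18, 4, 5, 7, 16, 17]
Visit 2; enqueue 11 → queue [3, 8, 12, 18, 4, 5, 7, 16, 17, 11]
Visit 3 → queue [8, 12, 18, 4, 5, 7, 16, 17, 11]
Visit 8 → queue [12, 18, 4, 5, 7, 16, 17, 11]
Visit 12 → queue [18, 4, 5, 7, 16, 17, 11]
Visit 18; enqueue 1 → queue [4, 5, 7, 16, 17, 11, 1]
Visit 4 → queue [5, 7, 16, 17, 11, 1]
Visit 5 → queue [7, 16, 17, 11, 1]
Visit 7 → queue [16, 17, 11, 1]
Visit 16 → queue [17, 11, 1]
Visit 17 → queue [11, 1]
Visit 11; enqueue 6 → queue [1, 6]
Visit 1 → queue [6]
Visit 6; enqueue 15 → queue [15]
Visit 15 → queue []

Visit order: 14, 9, 10, 13, 2, 3, 8, 12, 18, 4, 5, 7, 16, 17, 11, 1, 6, 15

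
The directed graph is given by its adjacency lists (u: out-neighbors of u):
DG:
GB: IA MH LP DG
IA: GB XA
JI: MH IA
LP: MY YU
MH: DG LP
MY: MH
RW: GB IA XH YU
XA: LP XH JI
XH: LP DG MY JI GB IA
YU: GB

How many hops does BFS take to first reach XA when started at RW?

2

Level 0: RW
Level 1: GB, IA, XH, YU
Level 2: DG, JI, LP, MH, MY, XA
XA first appears at level 2.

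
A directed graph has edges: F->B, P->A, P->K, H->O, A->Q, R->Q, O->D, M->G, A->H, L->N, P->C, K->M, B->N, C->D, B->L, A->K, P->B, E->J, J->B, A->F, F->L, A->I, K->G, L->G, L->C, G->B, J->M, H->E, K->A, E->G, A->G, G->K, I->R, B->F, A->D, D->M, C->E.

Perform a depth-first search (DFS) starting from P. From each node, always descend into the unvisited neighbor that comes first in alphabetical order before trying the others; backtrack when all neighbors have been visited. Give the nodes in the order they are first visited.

P, A, D, M, G, B, F, L, C, E, J, N, K, H, O, I, R, Q

Visit P
P → A
A → D
D → M
M → G
G → B
B → F
F → L
L → C
C → E
E → J
L → N
G → K
A → H
H → O
A → I
I → R
R → Q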